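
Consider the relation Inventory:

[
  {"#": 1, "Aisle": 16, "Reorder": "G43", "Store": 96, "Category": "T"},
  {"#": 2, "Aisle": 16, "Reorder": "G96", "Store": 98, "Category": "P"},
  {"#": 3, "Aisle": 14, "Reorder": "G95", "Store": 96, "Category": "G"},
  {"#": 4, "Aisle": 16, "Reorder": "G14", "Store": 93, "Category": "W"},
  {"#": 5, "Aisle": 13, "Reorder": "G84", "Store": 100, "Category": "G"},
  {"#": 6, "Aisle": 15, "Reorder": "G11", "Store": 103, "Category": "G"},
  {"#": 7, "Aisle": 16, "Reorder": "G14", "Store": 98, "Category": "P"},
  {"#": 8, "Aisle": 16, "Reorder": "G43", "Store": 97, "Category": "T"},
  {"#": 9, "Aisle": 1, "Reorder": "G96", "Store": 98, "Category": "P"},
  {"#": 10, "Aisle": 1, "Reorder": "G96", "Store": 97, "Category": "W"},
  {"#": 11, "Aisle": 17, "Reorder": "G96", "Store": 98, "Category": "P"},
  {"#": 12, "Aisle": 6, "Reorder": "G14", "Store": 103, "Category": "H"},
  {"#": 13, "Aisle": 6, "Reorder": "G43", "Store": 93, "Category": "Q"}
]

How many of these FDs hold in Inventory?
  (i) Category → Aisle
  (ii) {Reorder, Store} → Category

(i) Category → Aisle: Category=P: rows 2, 7, 9, 11 → Aisle takes values {16, 1, 17} — violation; Category=G: rows 3, 5, 6 → Aisle takes values {14, 13, 15} — violation; Category=W: rows 4, 10 → Aisle takes values {16, 1} — violation — fails.
(ii) {Reorder, Store} → Category: every LHS value maps to a single RHS value — holds.
1 of the 2 dependencies holds.

1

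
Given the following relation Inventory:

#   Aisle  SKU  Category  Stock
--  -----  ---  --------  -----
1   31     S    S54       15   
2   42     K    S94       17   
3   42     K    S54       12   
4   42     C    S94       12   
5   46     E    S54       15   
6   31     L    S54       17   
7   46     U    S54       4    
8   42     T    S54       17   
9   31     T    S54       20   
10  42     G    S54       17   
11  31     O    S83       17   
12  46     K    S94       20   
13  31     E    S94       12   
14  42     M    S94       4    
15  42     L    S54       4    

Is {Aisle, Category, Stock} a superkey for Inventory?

No

Rows 8 and 10 have the same {Aisle, Category, Stock} value (Aisle=42, Category=S54, Stock=17) but are distinct tuples, so {Aisle, Category, Stock} does not determine every attribute — not a superkey.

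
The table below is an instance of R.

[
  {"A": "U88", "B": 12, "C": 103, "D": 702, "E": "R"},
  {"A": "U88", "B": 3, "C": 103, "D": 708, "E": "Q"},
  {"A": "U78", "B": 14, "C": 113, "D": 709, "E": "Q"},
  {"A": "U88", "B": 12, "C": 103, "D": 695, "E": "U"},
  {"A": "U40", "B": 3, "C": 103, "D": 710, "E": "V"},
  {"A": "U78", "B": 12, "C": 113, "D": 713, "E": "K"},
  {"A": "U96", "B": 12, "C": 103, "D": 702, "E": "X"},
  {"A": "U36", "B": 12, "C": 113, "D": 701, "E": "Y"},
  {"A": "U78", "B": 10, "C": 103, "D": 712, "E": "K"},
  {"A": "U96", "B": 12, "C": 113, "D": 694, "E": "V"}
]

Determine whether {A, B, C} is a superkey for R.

No

Two distinct rows share (A=U88, B=12, C=103), so {A, B, C} does not determine every attribute — not a superkey.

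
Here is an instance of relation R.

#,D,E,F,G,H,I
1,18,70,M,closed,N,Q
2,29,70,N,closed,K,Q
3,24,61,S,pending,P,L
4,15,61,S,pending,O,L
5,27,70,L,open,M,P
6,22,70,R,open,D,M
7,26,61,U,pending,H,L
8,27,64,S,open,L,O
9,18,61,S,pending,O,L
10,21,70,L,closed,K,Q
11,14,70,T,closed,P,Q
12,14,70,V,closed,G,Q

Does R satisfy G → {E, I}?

No

G=closed: rows 1, 2, 10, 11, 12 → {E,I} = (70, Q), (70, Q), (70, Q), (70, Q), (70, Q) ✓
G=pending: rows 3, 4, 7, 9 → {E,I} = (61, L), (61, L), (61, L), (61, L) ✓
G=open: rows 5, 6, 8 → {E,I} takes values {(70, P), (70, M), (64, O)} — violation
Two rows agree on G but differ on {E, I}, so G → {E, I} does not hold.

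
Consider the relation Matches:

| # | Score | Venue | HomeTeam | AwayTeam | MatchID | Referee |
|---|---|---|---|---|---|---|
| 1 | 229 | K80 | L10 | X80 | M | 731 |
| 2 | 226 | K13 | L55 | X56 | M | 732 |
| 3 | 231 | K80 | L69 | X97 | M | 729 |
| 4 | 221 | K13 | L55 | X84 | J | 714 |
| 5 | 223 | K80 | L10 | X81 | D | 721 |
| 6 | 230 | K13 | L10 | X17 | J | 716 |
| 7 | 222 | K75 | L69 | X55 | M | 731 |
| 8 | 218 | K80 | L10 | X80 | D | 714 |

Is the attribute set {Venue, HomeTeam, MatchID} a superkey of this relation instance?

No

Rows 5 and 8 have the same {Venue, HomeTeam, MatchID} value (Venue=K80, HomeTeam=L10, MatchID=D) but are distinct tuples, so {Venue, HomeTeam, MatchID} does not determine every attribute — not a superkey.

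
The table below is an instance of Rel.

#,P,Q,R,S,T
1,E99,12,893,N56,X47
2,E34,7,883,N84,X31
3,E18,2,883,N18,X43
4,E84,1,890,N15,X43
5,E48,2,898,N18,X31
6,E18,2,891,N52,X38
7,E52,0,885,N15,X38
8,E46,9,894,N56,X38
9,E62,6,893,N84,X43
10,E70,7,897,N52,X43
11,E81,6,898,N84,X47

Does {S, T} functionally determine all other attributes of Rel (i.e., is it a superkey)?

All 11 rows have distinct {S, T} values, so {S, T} → (all attributes) holds and {S, T} is a superkey.

Yes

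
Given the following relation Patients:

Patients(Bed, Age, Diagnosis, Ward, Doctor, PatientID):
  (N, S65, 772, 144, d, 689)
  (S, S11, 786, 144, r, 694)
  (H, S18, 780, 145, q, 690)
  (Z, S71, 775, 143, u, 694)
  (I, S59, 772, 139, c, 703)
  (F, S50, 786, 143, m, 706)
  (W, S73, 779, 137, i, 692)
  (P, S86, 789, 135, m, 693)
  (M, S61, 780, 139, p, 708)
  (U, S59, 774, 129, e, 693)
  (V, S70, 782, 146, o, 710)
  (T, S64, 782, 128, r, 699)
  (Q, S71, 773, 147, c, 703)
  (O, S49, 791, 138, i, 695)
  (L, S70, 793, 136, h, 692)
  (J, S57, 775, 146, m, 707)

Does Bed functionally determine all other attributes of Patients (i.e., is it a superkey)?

All 16 rows have distinct Bed values, so Bed → (all attributes) holds and Bed is a superkey.

Yes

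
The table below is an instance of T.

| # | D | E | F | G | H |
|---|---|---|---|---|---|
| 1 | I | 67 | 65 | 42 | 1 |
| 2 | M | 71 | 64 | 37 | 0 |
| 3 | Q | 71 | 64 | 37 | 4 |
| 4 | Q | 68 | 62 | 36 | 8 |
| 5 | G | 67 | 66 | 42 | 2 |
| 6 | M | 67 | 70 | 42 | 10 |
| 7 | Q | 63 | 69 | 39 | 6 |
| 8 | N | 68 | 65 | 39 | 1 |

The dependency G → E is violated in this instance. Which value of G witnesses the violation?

39

G=42: rows 1, 5, 6 → E = 67, 67, 67 ✓
G=37: rows 2, 3 → E = 71, 71 ✓
G=36: row 4 → E = 68 ✓
G=39: rows 7, 8 → E takes values {63, 68} — violation
The only G value with inconsistent E is G=39.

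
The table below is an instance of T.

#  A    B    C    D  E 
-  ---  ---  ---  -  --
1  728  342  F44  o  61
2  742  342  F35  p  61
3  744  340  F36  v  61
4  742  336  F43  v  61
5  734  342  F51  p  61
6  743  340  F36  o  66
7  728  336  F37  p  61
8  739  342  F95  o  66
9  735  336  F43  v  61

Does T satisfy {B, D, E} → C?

(B=342, D=o, E=61): row 1 → C = F44 ✓
(B=342, D=p, E=61): rows 2, 5 → C takes values {F35, F51} — violation
(B=340, D=v, E=61): row 3 → C = F36 ✓
(B=336, D=v, E=61): rows 4, 9 → C = F43, F43 ✓
(B=340, D=o, E=66): row 6 → C = F36 ✓
(B=336, D=p, E=61): row 7 → C = F37 ✓
(B=342, D=o, E=66): row 8 → C = F95 ✓
Two rows agree on {B, D, E} but differ on C, so {B, D, E} → C does not hold.

No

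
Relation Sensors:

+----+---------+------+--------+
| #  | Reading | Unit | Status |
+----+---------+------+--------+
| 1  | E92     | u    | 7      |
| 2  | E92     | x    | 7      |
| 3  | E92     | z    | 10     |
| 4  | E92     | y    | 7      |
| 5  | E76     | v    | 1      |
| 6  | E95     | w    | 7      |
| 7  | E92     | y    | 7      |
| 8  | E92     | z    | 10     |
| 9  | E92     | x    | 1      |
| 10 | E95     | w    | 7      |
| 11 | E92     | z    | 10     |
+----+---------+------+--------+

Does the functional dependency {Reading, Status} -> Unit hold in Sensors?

(Reading=E92, Status=7): rows 1, 2, 4, 7 → Unit takes values {u, x, y} — violation
(Reading=E92, Status=10): rows 3, 8, 11 → Unit = z, z, z ✓
(Reading=E76, Status=1): row 5 → Unit = v ✓
(Reading=E95, Status=7): rows 6, 10 → Unit = w, w ✓
(Reading=E92, Status=1): row 9 → Unit = x ✓
Two rows agree on {Reading, Status} but differ on Unit, so {Reading, Status} -> Unit does not hold.

No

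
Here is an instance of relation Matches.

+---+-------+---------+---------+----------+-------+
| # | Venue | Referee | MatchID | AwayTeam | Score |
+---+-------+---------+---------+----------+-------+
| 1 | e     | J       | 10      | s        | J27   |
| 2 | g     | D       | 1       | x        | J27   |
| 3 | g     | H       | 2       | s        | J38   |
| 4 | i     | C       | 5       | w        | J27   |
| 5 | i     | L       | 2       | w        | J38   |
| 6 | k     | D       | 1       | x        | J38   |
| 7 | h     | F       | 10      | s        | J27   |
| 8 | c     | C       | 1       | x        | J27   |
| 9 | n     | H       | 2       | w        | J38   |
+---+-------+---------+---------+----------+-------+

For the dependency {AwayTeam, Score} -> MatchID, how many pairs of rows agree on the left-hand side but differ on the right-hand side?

0

(AwayTeam=s, Score=J27): all 2 rows agree on MatchID — 0 pairs.
(AwayTeam=x, Score=J27): all 2 rows agree on MatchID — 0 pairs.
(AwayTeam=w, Score=J38): all 2 rows agree on MatchID — 0 pairs.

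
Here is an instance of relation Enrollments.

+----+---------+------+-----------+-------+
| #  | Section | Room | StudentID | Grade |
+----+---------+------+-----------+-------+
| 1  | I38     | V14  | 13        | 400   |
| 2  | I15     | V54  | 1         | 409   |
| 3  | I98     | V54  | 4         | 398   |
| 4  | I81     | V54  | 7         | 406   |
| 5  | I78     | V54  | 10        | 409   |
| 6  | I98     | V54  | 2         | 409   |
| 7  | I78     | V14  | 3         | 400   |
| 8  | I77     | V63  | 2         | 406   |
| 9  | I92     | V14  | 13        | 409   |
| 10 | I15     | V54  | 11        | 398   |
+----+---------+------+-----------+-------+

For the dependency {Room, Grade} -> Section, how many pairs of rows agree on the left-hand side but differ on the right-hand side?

(Room=V14, Grade=400): violating pairs (1,7) — 1 pair.
(Room=V54, Grade=409): violating pairs (2,5), (2,6), (5,6) — 3 pairs.
(Room=V54, Grade=398): violating pairs (3,10) — 1 pair.

5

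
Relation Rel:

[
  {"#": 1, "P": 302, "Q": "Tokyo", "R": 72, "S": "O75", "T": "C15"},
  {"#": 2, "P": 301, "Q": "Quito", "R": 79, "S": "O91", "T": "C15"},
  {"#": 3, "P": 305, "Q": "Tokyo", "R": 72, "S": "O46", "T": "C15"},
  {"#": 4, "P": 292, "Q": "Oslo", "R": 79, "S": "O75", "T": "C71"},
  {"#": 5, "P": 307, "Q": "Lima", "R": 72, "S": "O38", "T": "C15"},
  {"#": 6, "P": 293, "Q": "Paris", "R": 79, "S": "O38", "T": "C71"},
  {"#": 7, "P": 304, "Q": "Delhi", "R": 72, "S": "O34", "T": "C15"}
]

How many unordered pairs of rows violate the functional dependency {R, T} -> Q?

6

(R=72, T=C15): violating pairs (1,5), (1,7), (3,5), (3,7), (5,7) — 5 pairs.
(R=79, T=C71): violating pairs (4,6) — 1 pair.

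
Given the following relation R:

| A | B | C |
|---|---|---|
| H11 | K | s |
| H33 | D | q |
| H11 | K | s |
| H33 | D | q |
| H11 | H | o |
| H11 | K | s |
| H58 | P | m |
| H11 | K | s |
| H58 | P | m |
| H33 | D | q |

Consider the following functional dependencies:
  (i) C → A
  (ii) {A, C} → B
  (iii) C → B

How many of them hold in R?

3

(i) C → A: every LHS value maps to a single RHS value — holds.
(ii) {A, C} → B: every LHS value maps to a single RHS value — holds.
(iii) C → B: every LHS value maps to a single RHS value — holds.
3 of the 3 dependencies hold.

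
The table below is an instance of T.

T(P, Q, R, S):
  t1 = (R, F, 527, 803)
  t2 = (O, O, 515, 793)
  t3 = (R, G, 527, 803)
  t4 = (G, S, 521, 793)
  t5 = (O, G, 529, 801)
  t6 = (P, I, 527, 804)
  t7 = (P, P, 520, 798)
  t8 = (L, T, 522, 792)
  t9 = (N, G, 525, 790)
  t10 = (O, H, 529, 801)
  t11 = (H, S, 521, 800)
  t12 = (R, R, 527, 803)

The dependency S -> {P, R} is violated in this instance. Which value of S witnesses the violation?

S=803: rows 1, 3, 12 → {P,R} = (R, 527), (R, 527), (R, 527) ✓
S=793: rows 2, 4 → {P,R} takes values {(O, 515), (G, 521)} — violation
S=801: rows 5, 10 → {P,R} = (O, 529), (O, 529) ✓
S=804: row 6 → {P,R} = (P, 527) ✓
S=798: row 7 → {P,R} = (P, 520) ✓
S=792: row 8 → {P,R} = (L, 522) ✓
S=790: row 9 → {P,R} = (N, 525) ✓
S=800: row 11 → {P,R} = (H, 521) ✓
The only S value with inconsistent RHS is S=793.

793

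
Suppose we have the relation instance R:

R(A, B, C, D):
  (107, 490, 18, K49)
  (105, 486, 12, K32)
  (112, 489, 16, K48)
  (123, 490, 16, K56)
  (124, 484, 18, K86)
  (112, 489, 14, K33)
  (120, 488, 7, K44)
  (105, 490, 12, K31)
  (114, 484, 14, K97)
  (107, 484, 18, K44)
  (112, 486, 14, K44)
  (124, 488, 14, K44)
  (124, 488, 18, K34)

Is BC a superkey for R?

Two distinct rows share (B=484, C=18), so BC does not determine every attribute — not a superkey.

No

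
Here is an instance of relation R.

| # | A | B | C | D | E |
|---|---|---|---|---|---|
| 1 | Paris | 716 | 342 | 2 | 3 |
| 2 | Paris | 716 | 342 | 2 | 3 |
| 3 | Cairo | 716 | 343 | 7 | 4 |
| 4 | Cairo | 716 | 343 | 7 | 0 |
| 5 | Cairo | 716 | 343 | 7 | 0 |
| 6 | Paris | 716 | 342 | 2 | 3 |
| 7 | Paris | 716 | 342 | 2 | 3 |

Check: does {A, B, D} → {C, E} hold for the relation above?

No

(A=Paris, B=716, D=2): rows 1, 2, 6, 7 → {C,E} = (342, 3), (342, 3), (342, 3), (342, 3) ✓
(A=Cairo, B=716, D=7): rows 3, 4, 5 → {C,E} takes values {(343, 4), (343, 0)} — violation
Two rows agree on {A, B, D} but differ on {C, E}, so {A, B, D} → {C, E} does not hold.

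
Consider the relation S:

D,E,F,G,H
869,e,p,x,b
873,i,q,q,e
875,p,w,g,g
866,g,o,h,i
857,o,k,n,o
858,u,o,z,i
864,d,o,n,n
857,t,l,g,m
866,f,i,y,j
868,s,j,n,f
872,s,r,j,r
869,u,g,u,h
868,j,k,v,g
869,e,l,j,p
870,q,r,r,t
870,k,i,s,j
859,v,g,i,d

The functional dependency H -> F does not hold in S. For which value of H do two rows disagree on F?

H=b: 1 row → F = p ✓
H=e: 1 row → F = q ✓
H=g: 2 rows → F takes values {w, k} — violation
H=i: 2 rows → F = o, o ✓
H=o: 1 row → F = k ✓
H=n: 1 row → F = o ✓
H=m: 1 row → F = l ✓
H=j: 2 rows → F = i, i ✓
H=f: 1 row → F = j ✓
H=r: 1 row → F = r ✓
H=h: 1 row → F = g ✓
H=p: 1 row → F = l ✓
H=t: 1 row → F = r ✓
H=d: 1 row → F = g ✓
The only H value with inconsistent F is H=g.

g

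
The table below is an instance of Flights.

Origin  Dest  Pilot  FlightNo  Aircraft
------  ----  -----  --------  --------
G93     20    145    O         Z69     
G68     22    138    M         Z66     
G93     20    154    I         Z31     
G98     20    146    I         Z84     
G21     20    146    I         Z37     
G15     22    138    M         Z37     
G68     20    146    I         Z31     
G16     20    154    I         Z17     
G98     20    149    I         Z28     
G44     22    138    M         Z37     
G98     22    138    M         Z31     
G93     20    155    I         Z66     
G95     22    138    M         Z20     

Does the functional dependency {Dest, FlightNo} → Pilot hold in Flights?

(Dest=20, FlightNo=O): 1 row → Pilot = 145 ✓
(Dest=22, FlightNo=M): 5 rows → Pilot = 138, 138, 138, 138, 138 ✓
(Dest=20, FlightNo=I): 7 rows → Pilot takes values {154, 146, 149, 155} — violation
Two rows agree on {Dest, FlightNo} but differ on Pilot, so {Dest, FlightNo} → Pilot does not hold.

No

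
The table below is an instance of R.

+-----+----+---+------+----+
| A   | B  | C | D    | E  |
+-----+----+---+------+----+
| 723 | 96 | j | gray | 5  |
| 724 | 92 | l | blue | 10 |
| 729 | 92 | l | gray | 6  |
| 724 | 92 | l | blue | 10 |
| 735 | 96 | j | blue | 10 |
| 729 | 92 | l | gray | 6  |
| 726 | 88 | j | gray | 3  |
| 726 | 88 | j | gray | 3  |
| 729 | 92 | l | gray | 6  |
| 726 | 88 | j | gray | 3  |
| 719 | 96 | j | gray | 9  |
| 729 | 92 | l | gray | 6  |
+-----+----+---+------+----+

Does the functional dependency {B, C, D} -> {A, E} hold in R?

(B=96, C=j, D=gray): 2 rows → {A,E} takes values {(723, 5), (719, 9)} — violation
(B=92, C=l, D=blue): 2 rows → {A,E} = (724, 10), (724, 10) ✓
(B=92, C=l, D=gray): 4 rows → {A,E} = (729, 6), (729, 6), (729, 6), (729, 6) ✓
(B=96, C=j, D=blue): 1 row → {A,E} = (735, 10) ✓
(B=88, C=j, D=gray): 3 rows → {A,E} = (726, 3), (726, 3), (726, 3) ✓
Two rows agree on {B, C, D} but differ on {A, E}, so {B, C, D} -> {A, E} does not hold.

No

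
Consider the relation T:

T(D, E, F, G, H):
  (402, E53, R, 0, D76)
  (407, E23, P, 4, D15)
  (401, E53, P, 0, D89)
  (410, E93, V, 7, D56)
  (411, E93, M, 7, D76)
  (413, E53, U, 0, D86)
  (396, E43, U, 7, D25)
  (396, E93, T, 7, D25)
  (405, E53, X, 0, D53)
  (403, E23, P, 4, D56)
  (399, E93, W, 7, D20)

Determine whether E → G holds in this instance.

E=E53: 4 rows → G = 0, 0, 0, 0 ✓
E=E23: 2 rows → G = 4, 4 ✓
E=E93: 4 rows → G = 7, 7, 7, 7 ✓
E=E43: 1 row → G = 7 ✓
Every E value is associated with a single G value, so E → G holds.

Yes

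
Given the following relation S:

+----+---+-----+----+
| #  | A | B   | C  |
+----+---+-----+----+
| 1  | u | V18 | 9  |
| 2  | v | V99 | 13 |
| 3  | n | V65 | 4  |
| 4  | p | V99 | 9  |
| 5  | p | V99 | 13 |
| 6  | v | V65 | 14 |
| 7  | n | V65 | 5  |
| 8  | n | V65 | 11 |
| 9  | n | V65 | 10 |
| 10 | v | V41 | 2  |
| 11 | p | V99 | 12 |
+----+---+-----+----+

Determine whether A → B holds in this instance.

A=u: row 1 → B = V18 ✓
A=v: rows 2, 6, 10 → B takes values {V99, V65, V41} — violation
A=n: rows 3, 7, 8, 9 → B = V65, V65, V65, V65 ✓
A=p: rows 4, 5, 11 → B = V99, V99, V99 ✓
Two rows agree on A but differ on B, so A → B does not hold.

No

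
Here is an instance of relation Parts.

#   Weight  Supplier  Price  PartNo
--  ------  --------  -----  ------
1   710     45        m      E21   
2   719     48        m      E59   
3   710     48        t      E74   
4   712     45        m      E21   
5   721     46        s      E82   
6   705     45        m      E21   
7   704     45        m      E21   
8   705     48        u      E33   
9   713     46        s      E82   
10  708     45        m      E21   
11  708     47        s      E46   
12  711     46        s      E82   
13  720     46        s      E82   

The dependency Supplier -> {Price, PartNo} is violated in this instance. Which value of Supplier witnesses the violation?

Supplier=45: rows 1, 4, 6, 7, 10 → {Price,PartNo} = (m, E21), (m, E21), (m, E21), (m, E21), (m, E21) ✓
Supplier=48: rows 2, 3, 8 → {Price,PartNo} takes values {(m, E59), (t, E74), (u, E33)} — violation
Supplier=46: rows 5, 9, 12, 13 → {Price,PartNo} = (s, E82), (s, E82), (s, E82), (s, E82) ✓
Supplier=47: row 11 → {Price,PartNo} = (s, E46) ✓
The only Supplier value with inconsistent RHS is Supplier=48.

48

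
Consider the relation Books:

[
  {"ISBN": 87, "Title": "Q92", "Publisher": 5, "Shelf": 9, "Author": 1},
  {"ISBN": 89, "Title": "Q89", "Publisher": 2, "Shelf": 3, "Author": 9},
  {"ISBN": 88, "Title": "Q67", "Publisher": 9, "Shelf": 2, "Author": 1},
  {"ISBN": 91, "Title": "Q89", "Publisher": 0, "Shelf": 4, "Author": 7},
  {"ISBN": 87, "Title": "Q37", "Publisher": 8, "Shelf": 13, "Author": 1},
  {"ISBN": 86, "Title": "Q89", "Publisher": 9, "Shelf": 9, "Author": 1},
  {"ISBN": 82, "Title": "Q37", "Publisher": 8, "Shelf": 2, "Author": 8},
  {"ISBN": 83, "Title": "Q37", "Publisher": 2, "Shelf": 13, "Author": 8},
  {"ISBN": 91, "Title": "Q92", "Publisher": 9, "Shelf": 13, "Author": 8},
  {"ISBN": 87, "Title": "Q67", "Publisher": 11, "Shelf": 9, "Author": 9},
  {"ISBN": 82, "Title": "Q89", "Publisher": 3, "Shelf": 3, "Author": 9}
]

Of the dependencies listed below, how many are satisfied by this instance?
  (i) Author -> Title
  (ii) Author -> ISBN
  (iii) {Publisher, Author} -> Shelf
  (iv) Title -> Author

0

(i) Author -> Title: Author=1: 4 rows → Title takes values {Q92, Q67, Q37, Q89} — violation; Author=9: 3 rows → Title takes values {Q89, Q67} — violation; Author=8: 3 rows → Title takes values {Q37, Q92} — violation — fails.
(ii) Author -> ISBN: Author=1: 4 rows → ISBN takes values {87, 88, 86} — violation; Author=9: 3 rows → ISBN takes values {89, 87, 82} — violation; Author=8: 3 rows → ISBN takes values {82, 83, 91} — violation — fails.
(iii) {Publisher, Author} -> Shelf: (Publisher=9, Author=1): 2 rows → Shelf takes values {2, 9} — violation — fails.
(iv) Title -> Author: Title=Q92: 2 rows → Author takes values {1, 8} — violation; Title=Q89: 4 rows → Author takes values {9, 7, 1} — violation; Title=Q67: 2 rows → Author takes values {1, 9} — violation; Title=Q37: 3 rows → Author takes values {1, 8} — violation — fails.
None of the 4 dependencies hold.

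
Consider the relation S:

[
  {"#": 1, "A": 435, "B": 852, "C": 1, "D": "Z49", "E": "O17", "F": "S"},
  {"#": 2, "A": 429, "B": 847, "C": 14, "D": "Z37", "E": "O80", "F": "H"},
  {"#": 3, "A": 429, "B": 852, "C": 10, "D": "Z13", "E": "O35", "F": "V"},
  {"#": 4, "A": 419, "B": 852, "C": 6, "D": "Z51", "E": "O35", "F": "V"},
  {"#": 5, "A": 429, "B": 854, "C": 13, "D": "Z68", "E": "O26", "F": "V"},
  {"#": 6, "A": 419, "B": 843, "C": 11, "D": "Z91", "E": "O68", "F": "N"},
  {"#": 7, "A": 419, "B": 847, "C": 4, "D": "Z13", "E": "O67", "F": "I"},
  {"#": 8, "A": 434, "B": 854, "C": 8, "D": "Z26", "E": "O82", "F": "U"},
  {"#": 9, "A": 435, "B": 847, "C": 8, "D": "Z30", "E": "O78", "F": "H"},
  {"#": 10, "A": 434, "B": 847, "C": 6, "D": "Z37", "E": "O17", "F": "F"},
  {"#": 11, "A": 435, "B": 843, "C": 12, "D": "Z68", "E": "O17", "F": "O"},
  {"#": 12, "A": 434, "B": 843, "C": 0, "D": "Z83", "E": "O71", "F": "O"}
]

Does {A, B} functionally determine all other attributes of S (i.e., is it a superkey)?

Yes

All 12 rows have distinct {A, B} values, so {A, B} → (all attributes) holds and {A, B} is a superkey.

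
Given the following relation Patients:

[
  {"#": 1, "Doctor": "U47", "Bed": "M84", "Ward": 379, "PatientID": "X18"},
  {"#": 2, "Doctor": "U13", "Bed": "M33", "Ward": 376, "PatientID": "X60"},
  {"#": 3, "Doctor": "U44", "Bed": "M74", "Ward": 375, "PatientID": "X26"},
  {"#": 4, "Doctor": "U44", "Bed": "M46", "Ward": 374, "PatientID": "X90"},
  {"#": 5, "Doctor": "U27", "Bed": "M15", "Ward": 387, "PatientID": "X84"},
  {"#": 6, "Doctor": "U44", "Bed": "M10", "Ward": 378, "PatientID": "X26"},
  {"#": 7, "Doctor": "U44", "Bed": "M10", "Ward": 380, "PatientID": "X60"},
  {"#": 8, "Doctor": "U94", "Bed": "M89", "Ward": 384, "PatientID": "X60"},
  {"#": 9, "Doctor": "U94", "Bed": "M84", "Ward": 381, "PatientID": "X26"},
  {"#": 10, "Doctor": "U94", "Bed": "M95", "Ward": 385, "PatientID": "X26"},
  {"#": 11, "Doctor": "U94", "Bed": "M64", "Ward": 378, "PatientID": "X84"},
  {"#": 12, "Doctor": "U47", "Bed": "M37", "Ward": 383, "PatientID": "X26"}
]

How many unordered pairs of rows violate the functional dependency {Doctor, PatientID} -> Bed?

(Doctor=U44, PatientID=X26): violating pairs (3,6) — 1 pair.
(Doctor=U94, PatientID=X26): violating pairs (9,10) — 1 pair.

2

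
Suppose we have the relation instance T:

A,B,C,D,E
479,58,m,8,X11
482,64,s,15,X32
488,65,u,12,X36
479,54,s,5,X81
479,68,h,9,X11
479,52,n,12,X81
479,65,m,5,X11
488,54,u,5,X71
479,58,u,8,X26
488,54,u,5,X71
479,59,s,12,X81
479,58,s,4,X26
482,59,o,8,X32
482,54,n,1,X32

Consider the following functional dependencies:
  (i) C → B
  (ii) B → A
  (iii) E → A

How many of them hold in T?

1

(i) C → B: C=m: 2 rows → B takes values {58, 65} — violation; C=s: 4 rows → B takes values {64, 54, 59, 58} — violation; C=u: 4 rows → B takes values {65, 54, 58} — violation; C=n: 2 rows → B takes values {52, 54} — violation — fails.
(ii) B → A: B=65: 2 rows → A takes values {488, 479} — violation; B=54: 4 rows → A takes values {479, 488, 482} — violation; B=59: 2 rows → A takes values {479, 482} — violation — fails.
(iii) E → A: every LHS value maps to a single RHS value — holds.
1 of the 3 dependencies holds.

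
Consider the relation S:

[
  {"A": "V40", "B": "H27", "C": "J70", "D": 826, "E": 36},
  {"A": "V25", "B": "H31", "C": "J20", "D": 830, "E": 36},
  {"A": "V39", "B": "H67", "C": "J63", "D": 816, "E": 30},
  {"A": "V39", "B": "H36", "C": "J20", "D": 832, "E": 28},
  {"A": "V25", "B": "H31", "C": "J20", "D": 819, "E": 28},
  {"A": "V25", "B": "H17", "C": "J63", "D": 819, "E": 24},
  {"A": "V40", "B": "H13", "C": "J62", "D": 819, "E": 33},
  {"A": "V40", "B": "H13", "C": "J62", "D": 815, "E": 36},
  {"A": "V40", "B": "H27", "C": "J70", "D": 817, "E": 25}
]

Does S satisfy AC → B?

(A=V40, C=J70): 2 rows → B = H27, H27 ✓
(A=V25, C=J20): 2 rows → B = H31, H31 ✓
(A=V39, C=J63): 1 row → B = H67 ✓
(A=V39, C=J20): 1 row → B = H36 ✓
(A=V25, C=J63): 1 row → B = H17 ✓
(A=V40, C=J62): 2 rows → B = H13, H13 ✓
Every AC value is associated with a single B value, so AC → B holds.

Yes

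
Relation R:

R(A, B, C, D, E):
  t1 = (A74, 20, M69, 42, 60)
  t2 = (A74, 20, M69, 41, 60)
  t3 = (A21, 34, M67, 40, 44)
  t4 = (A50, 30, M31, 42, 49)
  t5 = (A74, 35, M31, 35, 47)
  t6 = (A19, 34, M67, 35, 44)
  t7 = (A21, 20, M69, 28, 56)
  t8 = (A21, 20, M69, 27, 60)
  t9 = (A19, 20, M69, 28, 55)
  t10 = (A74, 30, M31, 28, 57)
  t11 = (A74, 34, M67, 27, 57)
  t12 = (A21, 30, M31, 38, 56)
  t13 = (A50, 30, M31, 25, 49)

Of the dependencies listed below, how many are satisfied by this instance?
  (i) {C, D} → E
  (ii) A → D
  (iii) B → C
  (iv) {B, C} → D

1

(i) {C, D} → E: (C=M69, D=28): rows 7, 9 → E takes values {56, 55} — violation — fails.
(ii) A → D: A=A74: rows 1, 2, 5, 10, 11 → D takes values {42, 41, 35, 28, 27} — violation; A=A21: rows 3, 7, 8, 12 → D takes values {40, 28, 27, 38} — violation; A=A50: rows 4, 13 → D takes values {42, 25} — violation; A=A19: rows 6, 9 → D takes values {35, 28} — violation — fails.
(iii) B → C: every LHS value maps to a single RHS value — holds.
(iv) {B, C} → D: (B=20, C=M69): rows 1, 2, 7, 8, 9 → D takes values {42, 41, 28, 27} — violation; (B=34, C=M67): rows 3, 6, 11 → D takes values {40, 35, 27} — violation; (B=30, C=M31): rows 4, 10, 12, 13 → D takes values {42, 28, 38, 25} — violation — fails.
1 of the 4 dependencies holds.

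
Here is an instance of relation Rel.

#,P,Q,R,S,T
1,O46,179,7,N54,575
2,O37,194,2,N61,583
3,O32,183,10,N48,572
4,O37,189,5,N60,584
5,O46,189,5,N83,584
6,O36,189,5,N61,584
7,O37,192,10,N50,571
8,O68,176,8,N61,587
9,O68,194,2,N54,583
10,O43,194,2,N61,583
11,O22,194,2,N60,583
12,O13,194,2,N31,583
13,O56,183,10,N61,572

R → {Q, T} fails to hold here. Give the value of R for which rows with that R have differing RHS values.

10

R=7: row 1 → {Q,T} = (179, 575) ✓
R=2: rows 2, 9, 10, 11, 12 → {Q,T} = (194, 583), (194, 583), (194, 583), (194, 583), (194, 583) ✓
R=10: rows 3, 7, 13 → {Q,T} takes values {(183, 572), (192, 571)} — violation
R=5: rows 4, 5, 6 → {Q,T} = (189, 584), (189, 584), (189, 584) ✓
R=8: row 8 → {Q,T} = (176, 587) ✓
The only R value with inconsistent RHS is R=10.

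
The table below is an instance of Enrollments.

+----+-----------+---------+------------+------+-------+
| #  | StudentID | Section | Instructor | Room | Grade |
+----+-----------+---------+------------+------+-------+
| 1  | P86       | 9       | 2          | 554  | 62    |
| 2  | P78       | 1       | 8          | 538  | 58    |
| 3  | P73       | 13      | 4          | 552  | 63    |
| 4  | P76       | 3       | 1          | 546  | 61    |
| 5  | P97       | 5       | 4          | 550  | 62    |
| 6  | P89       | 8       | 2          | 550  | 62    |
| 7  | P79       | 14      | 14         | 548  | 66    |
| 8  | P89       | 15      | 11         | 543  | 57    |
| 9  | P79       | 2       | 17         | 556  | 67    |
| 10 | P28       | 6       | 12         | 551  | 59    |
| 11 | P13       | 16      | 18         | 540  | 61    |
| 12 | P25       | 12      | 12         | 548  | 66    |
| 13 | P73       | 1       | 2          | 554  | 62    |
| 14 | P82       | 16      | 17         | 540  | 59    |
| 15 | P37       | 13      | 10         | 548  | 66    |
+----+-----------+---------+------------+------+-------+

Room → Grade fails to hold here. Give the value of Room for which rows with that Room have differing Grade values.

540

Room=554: rows 1, 13 → Grade = 62, 62 ✓
Room=538: row 2 → Grade = 58 ✓
Room=552: row 3 → Grade = 63 ✓
Room=546: row 4 → Grade = 61 ✓
Room=550: rows 5, 6 → Grade = 62, 62 ✓
Room=548: rows 7, 12, 15 → Grade = 66, 66, 66 ✓
Room=543: row 8 → Grade = 57 ✓
Room=556: row 9 → Grade = 67 ✓
Room=551: row 10 → Grade = 59 ✓
Room=540: rows 11, 14 → Grade takes values {61, 59} — violation
The only Room value with inconsistent Grade is Room=540.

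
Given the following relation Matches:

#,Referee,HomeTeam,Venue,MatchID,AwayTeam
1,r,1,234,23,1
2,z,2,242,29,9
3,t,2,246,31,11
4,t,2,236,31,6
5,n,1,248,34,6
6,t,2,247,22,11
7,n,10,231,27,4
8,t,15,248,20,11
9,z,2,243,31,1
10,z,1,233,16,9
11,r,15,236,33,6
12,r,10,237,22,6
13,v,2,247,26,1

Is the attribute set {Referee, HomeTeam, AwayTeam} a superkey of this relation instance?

Rows 3 and 6 have the same {Referee, HomeTeam, AwayTeam} value (Referee=t, HomeTeam=2, AwayTeam=11) but are distinct tuples, so {Referee, HomeTeam, AwayTeam} does not determine every attribute — not a superkey.

No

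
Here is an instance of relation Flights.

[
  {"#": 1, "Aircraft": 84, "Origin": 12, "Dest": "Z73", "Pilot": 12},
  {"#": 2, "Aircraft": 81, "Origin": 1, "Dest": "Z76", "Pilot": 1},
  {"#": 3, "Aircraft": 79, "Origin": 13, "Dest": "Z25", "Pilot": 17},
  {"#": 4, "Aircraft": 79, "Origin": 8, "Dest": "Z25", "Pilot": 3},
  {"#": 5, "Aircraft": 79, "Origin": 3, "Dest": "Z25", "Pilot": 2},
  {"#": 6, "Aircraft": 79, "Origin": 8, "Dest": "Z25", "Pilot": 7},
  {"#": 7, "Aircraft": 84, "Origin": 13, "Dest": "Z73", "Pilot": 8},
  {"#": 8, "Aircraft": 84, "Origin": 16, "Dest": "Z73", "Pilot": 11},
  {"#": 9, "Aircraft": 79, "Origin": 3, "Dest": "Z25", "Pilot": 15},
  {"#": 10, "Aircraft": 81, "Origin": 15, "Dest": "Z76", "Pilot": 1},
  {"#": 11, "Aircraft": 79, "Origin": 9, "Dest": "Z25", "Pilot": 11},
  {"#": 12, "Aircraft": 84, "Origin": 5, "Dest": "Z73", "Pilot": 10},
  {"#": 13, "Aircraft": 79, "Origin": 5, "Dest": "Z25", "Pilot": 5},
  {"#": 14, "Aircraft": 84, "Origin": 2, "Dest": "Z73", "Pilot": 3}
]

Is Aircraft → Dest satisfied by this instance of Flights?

Aircraft=84: rows 1, 7, 8, 12, 14 → Dest = Z73, Z73, Z73, Z73, Z73 ✓
Aircraft=81: rows 2, 10 → Dest = Z76, Z76 ✓
Aircraft=79: rows 3, 4, 5, 6, 9, 11, 13 → Dest = Z25, Z25, Z25, Z25, Z25, Z25, Z25 ✓
Every Aircraft value is associated with a single Dest value, so Aircraft → Dest holds.

Yes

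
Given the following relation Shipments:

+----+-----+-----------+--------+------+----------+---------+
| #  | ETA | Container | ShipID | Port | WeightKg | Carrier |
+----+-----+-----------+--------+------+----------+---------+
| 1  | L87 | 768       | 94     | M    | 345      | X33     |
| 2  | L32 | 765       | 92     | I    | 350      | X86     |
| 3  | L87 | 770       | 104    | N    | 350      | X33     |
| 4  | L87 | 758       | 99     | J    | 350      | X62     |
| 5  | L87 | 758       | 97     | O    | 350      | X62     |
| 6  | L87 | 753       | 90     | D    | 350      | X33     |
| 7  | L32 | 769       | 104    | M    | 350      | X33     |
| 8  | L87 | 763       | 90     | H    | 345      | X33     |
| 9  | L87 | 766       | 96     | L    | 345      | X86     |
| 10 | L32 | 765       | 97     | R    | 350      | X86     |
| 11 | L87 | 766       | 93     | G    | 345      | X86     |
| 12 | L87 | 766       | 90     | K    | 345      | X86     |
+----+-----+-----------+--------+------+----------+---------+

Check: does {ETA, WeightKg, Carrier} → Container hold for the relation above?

(ETA=L87, WeightKg=345, Carrier=X33): rows 1, 8 → Container takes values {768, 763} — violation
(ETA=L32, WeightKg=350, Carrier=X86): rows 2, 10 → Container = 765, 765 ✓
(ETA=L87, WeightKg=350, Carrier=X33): rows 3, 6 → Container takes values {770, 753} — violation
(ETA=L87, WeightKg=350, Carrier=X62): rows 4, 5 → Container = 758, 758 ✓
(ETA=L32, WeightKg=350, Carrier=X33): row 7 → Container = 769 ✓
(ETA=L87, WeightKg=345, Carrier=X86): rows 9, 11, 12 → Container = 766, 766, 766 ✓
Two rows agree on {ETA, WeightKg, Carrier} but differ on Container, so {ETA, WeightKg, Carrier} → Container does not hold.

No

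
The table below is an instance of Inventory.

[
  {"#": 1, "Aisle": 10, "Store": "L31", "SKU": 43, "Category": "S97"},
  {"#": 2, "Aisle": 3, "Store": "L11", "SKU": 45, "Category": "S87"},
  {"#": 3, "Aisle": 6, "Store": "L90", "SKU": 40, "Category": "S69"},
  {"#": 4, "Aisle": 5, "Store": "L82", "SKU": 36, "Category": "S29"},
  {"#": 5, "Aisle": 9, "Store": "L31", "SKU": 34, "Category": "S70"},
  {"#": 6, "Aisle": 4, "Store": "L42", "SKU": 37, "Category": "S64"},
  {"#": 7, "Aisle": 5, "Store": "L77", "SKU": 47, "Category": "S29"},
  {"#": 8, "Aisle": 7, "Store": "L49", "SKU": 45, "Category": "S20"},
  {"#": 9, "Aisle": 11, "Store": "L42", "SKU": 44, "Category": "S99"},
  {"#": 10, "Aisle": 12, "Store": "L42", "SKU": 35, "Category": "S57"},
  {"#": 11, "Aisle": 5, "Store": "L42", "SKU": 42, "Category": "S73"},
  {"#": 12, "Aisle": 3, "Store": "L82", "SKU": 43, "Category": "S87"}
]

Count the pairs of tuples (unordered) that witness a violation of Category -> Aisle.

Category=S87: all 2 rows agree on Aisle — 0 pairs.
Category=S29: all 2 rows agree on Aisle — 0 pairs.

0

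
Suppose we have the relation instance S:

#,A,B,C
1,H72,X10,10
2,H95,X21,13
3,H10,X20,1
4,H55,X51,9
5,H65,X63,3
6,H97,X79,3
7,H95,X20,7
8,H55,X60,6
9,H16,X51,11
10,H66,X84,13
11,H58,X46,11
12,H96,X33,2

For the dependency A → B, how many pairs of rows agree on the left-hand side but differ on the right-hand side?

2

A=H95: violating pairs (2,7) — 1 pair.
A=H55: violating pairs (4,8) — 1 pair.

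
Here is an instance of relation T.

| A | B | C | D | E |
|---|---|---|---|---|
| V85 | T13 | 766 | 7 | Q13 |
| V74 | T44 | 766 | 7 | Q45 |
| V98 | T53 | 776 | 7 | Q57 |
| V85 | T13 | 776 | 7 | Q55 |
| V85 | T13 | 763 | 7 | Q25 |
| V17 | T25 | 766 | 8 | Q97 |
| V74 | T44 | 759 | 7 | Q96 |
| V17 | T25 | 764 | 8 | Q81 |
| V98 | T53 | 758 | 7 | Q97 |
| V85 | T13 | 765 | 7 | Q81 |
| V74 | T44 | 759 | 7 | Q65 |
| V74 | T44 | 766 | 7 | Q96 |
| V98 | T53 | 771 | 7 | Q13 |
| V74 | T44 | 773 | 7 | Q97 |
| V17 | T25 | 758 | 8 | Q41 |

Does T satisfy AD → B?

(A=V85, D=7): 4 rows → B = T13, T13, T13, T13 ✓
(A=V74, D=7): 5 rows → B = T44, T44, T44, T44, T44 ✓
(A=V98, D=7): 3 rows → B = T53, T53, T53 ✓
(A=V17, D=8): 3 rows → B = T25, T25, T25 ✓
Every AD value is associated with a single B value, so AD → B holds.

Yes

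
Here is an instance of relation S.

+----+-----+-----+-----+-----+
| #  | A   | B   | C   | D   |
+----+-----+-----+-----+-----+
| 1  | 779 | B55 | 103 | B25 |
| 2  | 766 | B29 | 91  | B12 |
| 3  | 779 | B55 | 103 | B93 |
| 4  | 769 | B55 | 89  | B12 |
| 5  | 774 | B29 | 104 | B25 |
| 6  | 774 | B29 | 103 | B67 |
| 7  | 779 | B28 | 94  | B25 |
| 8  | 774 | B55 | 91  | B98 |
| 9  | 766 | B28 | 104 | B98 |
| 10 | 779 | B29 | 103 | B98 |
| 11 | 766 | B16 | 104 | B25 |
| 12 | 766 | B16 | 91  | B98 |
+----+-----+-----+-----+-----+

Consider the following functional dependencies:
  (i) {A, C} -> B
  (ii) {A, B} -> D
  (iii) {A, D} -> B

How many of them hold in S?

0

(i) {A, C} -> B: (A=779, C=103): rows 1, 3, 10 → B takes values {B55, B29} — violation; (A=766, C=91): rows 2, 12 → B takes values {B29, B16} — violation; (A=766, C=104): rows 9, 11 → B takes values {B28, B16} — violation — fails.
(ii) {A, B} -> D: (A=779, B=B55): rows 1, 3 → D takes values {B25, B93} — violation; (A=774, B=B29): rows 5, 6 → D takes values {B25, B67} — violation; (A=766, B=B16): rows 11, 12 → D takes values {B25, B98} — violation — fails.
(iii) {A, D} -> B: (A=779, D=B25): rows 1, 7 → B takes values {B55, B28} — violation; (A=766, D=B98): rows 9, 12 → B takes values {B28, B16} — violation — fails.
None of the 3 dependencies hold.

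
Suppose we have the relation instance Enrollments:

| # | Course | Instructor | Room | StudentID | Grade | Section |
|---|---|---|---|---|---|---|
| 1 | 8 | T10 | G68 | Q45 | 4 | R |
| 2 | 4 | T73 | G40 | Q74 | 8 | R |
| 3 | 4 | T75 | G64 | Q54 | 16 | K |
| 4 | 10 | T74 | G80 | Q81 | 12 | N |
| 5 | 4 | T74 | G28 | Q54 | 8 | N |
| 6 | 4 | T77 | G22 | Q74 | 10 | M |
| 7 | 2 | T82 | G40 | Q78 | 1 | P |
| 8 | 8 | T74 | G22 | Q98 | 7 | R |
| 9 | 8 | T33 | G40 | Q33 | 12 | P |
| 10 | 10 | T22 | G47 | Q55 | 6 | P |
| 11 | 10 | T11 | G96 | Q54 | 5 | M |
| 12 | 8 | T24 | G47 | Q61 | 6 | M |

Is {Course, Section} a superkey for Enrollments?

Rows 1 and 8 have the same {Course, Section} value (Course=8, Section=R) but are distinct tuples, so {Course, Section} does not determine every attribute — not a superkey.

No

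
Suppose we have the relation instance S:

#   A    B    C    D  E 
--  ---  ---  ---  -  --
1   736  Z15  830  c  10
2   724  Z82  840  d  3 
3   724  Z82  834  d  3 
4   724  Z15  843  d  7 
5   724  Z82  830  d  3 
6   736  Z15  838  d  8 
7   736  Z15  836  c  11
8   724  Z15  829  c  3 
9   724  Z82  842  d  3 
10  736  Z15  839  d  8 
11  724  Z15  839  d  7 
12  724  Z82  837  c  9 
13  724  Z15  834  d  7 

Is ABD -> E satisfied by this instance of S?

No

(A=736, B=Z15, D=c): rows 1, 7 → E takes values {10, 11} — violation
(A=724, B=Z82, D=d): rows 2, 3, 5, 9 → E = 3, 3, 3, 3 ✓
(A=724, B=Z15, D=d): rows 4, 11, 13 → E = 7, 7, 7 ✓
(A=736, B=Z15, D=d): rows 6, 10 → E = 8, 8 ✓
(A=724, B=Z15, D=c): row 8 → E = 3 ✓
(A=724, B=Z82, D=c): row 12 → E = 9 ✓
Two rows agree on ABD but differ on E, so ABD -> E does not hold.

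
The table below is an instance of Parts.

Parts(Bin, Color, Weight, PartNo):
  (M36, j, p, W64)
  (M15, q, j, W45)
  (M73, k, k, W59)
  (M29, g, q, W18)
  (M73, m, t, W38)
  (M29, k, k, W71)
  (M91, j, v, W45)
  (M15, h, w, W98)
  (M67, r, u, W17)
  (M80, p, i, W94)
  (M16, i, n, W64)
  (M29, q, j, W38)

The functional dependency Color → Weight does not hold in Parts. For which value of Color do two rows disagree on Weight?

j

Color=j: 2 rows → Weight takes values {p, v} — violation
Color=q: 2 rows → Weight = j, j ✓
Color=k: 2 rows → Weight = k, k ✓
Color=g: 1 row → Weight = q ✓
Color=m: 1 row → Weight = t ✓
Color=h: 1 row → Weight = w ✓
Color=r: 1 row → Weight = u ✓
Color=p: 1 row → Weight = i ✓
Color=i: 1 row → Weight = n ✓
The only Color value with inconsistent Weight is Color=j.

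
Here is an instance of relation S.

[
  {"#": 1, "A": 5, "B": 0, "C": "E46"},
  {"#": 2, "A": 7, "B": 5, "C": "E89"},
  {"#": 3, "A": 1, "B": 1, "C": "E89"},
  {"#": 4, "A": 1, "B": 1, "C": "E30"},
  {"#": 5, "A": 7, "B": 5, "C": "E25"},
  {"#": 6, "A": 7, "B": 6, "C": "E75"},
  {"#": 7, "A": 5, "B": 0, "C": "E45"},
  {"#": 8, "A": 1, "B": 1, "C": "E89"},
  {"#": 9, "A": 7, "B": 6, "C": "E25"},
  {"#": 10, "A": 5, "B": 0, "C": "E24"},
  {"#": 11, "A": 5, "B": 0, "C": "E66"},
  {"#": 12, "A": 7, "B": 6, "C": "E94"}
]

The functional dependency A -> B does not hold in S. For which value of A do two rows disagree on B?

A=5: rows 1, 7, 10, 11 → B = 0, 0, 0, 0 ✓
A=7: rows 2, 5, 6, 9, 12 → B takes values {5, 6} — violation
A=1: rows 3, 4, 8 → B = 1, 1, 1 ✓
The only A value with inconsistent B is A=7.

7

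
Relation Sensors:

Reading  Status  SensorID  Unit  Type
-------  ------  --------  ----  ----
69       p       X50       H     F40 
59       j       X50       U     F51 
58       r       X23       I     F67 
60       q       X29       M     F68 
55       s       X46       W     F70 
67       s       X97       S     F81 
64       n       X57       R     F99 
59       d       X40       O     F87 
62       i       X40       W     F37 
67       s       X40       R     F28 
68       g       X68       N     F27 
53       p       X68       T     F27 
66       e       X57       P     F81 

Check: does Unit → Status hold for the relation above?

Unit=H: 1 row → Status = p ✓
Unit=U: 1 row → Status = j ✓
Unit=I: 1 row → Status = r ✓
Unit=M: 1 row → Status = q ✓
Unit=W: 2 rows → Status takes values {s, i} — violation
Unit=S: 1 row → Status = s ✓
Unit=R: 2 rows → Status takes values {n, s} — violation
Unit=O: 1 row → Status = d ✓
Unit=N: 1 row → Status = g ✓
Unit=T: 1 row → Status = p ✓
Unit=P: 1 row → Status = e ✓
Two rows agree on Unit but differ on Status, so Unit → Status does not hold.

No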